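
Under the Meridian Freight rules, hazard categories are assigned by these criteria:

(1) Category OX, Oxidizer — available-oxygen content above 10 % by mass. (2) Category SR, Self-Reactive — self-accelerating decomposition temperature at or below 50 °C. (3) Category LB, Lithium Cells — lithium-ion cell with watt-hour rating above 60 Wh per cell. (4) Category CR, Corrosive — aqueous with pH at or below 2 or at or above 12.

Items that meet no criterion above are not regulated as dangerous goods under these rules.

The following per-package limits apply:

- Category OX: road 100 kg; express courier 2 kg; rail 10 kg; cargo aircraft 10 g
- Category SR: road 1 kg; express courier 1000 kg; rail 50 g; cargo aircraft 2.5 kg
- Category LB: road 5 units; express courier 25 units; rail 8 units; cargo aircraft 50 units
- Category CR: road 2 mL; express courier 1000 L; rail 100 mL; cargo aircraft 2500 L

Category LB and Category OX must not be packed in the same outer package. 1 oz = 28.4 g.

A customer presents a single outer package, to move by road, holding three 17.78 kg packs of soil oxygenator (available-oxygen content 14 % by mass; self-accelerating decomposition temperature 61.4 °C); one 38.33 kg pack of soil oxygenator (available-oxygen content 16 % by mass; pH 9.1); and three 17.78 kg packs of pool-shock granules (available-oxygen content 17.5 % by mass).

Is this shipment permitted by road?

Available-oxygen content 14 % by mass meets the Category OX criterion (Oxidizer), so the soil oxygenator is Category OX.
With available-oxygen content 16 % by mass (> 10 % by mass), the soil oxygenator falls in Category OX.
With available-oxygen content 17.5 % by mass (> 10 % by mass), the pool-shock granules fall in Category OX.
Total Category OX: (three 17.78 kg packs = 53.34 kg) + 38.33 kg + (three 17.78 kg packs = 53.34 kg) = 145.01 kg.
That exceeds the Category OX road limit of 100 kg.

No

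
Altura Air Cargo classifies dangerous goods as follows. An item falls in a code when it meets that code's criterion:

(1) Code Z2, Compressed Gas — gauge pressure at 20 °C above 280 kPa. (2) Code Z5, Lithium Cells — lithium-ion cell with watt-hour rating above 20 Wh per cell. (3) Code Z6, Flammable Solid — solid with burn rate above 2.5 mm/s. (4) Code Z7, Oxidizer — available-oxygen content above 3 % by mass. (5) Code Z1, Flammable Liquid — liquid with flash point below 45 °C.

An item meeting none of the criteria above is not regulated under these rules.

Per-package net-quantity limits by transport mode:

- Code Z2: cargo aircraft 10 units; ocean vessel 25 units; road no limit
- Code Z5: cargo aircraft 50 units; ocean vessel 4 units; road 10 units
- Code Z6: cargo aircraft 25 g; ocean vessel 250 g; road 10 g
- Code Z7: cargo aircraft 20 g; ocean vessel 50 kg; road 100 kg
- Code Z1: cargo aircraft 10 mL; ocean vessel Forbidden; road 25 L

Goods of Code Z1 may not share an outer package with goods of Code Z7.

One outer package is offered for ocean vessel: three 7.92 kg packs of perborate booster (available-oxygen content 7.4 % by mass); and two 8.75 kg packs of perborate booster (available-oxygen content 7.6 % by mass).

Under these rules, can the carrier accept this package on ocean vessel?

The perborate booster has available-oxygen content 7.4 % by mass, which is > 3 % by mass, so it is Code Z7 (Oxidizer).
The perborate booster has available-oxygen content 7.6 % by mass, which is > 3 % by mass, so it is Code Z7 (Oxidizer).
Code Z7 net quantity: (three 7.92 kg packs = 23.76 kg) + (two 8.75 kg packs = 17.5 kg) = 41.26 kg.
41.26 kg is within the ocean vessel limit of 50 kg for Code Z7.

Yes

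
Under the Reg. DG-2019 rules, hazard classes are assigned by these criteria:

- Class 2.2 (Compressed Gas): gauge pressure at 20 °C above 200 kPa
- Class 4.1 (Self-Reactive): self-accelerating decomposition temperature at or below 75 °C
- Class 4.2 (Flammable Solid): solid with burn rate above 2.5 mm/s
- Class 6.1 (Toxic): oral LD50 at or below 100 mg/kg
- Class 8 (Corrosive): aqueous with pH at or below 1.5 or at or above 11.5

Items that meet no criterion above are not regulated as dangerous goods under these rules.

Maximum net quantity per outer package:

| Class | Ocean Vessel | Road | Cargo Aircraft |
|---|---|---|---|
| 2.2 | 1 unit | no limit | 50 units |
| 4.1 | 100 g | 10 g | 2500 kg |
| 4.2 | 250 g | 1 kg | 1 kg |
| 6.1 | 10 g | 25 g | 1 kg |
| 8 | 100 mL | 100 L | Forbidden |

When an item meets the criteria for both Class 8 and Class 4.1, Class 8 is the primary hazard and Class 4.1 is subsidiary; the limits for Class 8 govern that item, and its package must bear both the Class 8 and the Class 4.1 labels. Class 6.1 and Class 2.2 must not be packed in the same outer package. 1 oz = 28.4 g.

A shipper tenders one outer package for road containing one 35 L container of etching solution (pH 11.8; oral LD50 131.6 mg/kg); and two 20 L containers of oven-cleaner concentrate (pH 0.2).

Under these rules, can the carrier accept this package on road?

Yes

Etching solution: pH 11.8 ≥ 11.5 → Class 8 (Corrosive).
With pH 0.2 (≤ 1.5), the oven-cleaner concentrate falls in Class 8.
Class 8 net quantity: 35 L + (two 20 L containers = 40 L) = 75 L.
That is within the Class 8 road limit of 100 L.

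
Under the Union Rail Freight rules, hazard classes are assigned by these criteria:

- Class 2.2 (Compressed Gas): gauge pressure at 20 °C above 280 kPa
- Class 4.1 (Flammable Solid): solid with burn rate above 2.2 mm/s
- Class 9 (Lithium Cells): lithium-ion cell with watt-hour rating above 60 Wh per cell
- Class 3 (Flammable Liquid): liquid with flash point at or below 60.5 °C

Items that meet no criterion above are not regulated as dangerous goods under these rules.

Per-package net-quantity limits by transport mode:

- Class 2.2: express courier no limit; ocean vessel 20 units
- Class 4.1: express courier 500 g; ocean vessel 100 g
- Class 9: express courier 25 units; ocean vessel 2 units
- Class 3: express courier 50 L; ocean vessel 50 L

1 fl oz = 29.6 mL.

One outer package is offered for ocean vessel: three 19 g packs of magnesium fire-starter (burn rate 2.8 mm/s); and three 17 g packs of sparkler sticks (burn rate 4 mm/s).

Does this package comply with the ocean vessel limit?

No

Burn rate 2.8 mm/s meets the Class 4.1 criterion (Flammable Solid), so the magnesium fire-starter is Class 4.1.
With burn rate 4 mm/s (> 2.2 mm/s), the sparkler sticks fall in Class 4.1.
Class 4.1 net quantity: (three 19 g packs = 57 g) + (three 17 g packs = 51 g) = 108 g.
That exceeds the Class 4.1 ocean vessel limit of 100 g.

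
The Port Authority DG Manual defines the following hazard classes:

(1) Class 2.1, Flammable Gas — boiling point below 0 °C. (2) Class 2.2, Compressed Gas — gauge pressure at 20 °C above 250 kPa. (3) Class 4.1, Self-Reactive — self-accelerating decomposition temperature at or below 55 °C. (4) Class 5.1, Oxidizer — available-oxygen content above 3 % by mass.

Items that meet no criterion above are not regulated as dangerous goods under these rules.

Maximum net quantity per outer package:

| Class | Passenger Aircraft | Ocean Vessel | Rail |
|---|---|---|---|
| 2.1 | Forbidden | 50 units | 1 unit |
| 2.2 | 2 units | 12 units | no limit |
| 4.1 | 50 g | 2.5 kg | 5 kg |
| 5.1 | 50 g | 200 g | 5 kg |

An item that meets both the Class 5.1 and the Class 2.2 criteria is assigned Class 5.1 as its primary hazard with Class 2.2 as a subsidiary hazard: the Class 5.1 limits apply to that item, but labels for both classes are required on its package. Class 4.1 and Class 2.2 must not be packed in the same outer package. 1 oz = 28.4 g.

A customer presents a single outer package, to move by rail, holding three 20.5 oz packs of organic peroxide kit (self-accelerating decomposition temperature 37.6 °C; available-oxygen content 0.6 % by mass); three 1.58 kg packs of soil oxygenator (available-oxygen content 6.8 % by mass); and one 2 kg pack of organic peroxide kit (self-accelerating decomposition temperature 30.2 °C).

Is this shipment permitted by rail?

Yes

Self-accelerating decomposition temperature 37.6 °C meets the Class 4.1 criterion (Self-Reactive), so the organic peroxide kit is Class 4.1.
Soil oxygenator: available-oxygen content 6.8 % by mass > 3 % by mass → Class 5.1 (Oxidizer).
Organic peroxide kit: self-accelerating decomposition temperature 30.2 °C ≤ 55 °C → Class 4.1 (Self-Reactive).
Total Class 4.1: (three 20.5 oz packs = 1746.6 g) + 2 kg = 3746.6 g.
That is within the Class 4.1 rail limit of 5 kg.
Class 5.1 quantity: three 1.58 kg packs = 4.74 kg.
4.74 kg ≤ 5 kg (rail limit, Class 5.1) — within limit.
The segregation rule (Class 4.1 with Class 2.2) does not apply to Class 4.1 with Class 5.1.
Every hazard class is within its rail limit and no segregation rule is violated.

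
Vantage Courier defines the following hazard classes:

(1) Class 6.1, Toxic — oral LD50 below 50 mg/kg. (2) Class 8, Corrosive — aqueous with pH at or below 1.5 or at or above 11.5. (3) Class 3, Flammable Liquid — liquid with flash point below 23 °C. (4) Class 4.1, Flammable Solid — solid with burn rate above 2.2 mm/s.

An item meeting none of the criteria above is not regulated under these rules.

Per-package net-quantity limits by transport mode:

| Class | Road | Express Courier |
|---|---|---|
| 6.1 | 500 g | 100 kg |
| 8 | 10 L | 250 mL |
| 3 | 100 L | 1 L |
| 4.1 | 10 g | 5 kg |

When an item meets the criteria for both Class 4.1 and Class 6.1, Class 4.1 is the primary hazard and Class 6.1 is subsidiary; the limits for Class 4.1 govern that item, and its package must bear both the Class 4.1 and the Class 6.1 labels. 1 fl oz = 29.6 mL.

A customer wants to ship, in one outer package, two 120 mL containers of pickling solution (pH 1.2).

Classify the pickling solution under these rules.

With pH 1.2 (≤ 1.5), the pickling solution falls in Class 8.

Class 8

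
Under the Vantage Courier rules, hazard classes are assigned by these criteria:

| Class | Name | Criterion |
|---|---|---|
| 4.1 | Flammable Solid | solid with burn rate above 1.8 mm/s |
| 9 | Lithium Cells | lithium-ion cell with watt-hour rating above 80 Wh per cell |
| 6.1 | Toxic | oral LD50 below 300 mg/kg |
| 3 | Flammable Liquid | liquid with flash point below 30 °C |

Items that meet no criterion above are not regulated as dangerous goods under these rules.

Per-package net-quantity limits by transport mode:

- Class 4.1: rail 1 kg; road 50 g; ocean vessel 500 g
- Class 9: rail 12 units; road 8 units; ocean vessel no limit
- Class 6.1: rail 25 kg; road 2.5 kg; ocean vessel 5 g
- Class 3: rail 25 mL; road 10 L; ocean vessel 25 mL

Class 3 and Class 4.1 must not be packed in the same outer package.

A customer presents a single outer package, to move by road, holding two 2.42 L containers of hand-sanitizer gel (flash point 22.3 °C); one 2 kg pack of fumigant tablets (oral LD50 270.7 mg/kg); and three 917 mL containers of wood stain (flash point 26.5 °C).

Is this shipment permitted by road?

Yes

With flash point 22.3 °C (< 30 °C), the hand-sanitizer gel falls in Class 3.
Fumigant tablets: oral LD50 270.7 mg/kg < 300 mg/kg → Class 6.1 (Toxic).
Wood stain: flash point 26.5 °C < 30 °C → Class 3 (Flammable Liquid).
Total Class 3: (two 2.42 L containers = 4.84 L) + (three 917 mL containers = 2.751 L) = 7.591 L.
7.591 L ≤ 10 L (road limit, Class 3) — within limit.
Class 6.1 quantity: 2 kg.
2 kg ≤ 2.5 kg (road limit, Class 6.1) — within limit.
The segregation rule (Class 3 with Class 4.1) does not apply to Class 3 with Class 6.1.
Every hazard class is within its road limit and no segregation rule is violated.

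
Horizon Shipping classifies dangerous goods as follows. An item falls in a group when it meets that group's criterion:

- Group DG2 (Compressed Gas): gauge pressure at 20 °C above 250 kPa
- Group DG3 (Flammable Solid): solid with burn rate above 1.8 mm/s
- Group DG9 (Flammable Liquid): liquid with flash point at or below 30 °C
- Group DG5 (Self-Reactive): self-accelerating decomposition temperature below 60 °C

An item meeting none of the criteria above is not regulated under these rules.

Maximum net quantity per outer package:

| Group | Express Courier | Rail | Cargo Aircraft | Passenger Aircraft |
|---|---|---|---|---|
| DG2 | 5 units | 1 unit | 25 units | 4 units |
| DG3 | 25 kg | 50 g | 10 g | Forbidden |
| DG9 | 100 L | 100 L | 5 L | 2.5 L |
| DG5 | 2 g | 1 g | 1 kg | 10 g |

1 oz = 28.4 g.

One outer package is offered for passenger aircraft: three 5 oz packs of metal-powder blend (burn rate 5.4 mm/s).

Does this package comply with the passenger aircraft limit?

No

With burn rate 5.4 mm/s (> 1.8 mm/s), the metal-powder blend falls in Group DG3.
Group DG3 quantity: three 5 oz packs = 426 g.
By passenger aircraft, Group DG3 is Forbidden regardless of quantity.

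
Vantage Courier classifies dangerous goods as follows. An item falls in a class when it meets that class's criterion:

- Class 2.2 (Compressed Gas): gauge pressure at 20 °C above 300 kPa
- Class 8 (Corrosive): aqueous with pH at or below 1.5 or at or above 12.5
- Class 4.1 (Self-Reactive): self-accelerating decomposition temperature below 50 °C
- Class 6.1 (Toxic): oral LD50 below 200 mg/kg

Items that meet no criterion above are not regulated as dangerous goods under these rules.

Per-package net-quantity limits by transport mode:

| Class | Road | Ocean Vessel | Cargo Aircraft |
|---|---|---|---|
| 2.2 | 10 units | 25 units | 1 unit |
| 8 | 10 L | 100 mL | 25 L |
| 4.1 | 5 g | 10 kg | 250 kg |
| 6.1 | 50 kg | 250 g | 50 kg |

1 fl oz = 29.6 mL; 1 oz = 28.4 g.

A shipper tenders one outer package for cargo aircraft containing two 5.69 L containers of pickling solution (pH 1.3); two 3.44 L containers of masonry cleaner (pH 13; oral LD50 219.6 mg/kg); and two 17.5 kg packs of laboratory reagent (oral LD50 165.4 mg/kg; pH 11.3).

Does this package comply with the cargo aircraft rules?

Yes

With pH 1.3 (≤ 1.5), the pickling solution falls in Class 8.
pH 13 meets the Class 8 criterion (Corrosive), so the masonry cleaner is Class 8.
The laboratory reagent has oral LD50 165.4 mg/kg, which is < 200 mg/kg, so it is Class 6.1 (Toxic).
Class 6.1 quantity: two 17.5 kg packs = 35 kg.
That is within the Class 6.1 cargo aircraft limit of 50 kg.
Class 8 net quantity: (two 5.69 L containers = 11.38 L) + (two 3.44 L containers = 6.88 L) = 18.26 L.
18.26 L is within the cargo aircraft limit of 25 L for Class 8.
Every hazard class is within its cargo aircraft limit and no segregation rule is violated.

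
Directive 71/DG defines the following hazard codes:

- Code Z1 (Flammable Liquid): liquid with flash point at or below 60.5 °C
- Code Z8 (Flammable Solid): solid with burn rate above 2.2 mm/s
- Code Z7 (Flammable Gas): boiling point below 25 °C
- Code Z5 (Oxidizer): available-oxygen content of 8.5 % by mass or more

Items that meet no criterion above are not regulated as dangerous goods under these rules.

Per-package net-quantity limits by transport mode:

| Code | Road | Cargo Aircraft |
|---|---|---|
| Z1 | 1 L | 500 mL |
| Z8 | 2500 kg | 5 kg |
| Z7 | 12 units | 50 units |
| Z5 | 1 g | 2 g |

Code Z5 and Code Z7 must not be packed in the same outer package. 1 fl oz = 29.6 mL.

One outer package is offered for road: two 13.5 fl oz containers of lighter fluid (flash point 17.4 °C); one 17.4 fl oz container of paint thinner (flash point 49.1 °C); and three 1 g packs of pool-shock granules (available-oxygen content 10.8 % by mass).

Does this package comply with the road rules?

No

With flash point 17.4 °C (≤ 60.5 °C), the lighter fluid falls in Code Z1.
With flash point 49.1 °C (≤ 60.5 °C), the paint thinner falls in Code Z1.
The pool-shock granules have available-oxygen content 10.8 % by mass, which is ≥ 8.5 % by mass, so they are Code Z5 (Oxidizer).
Total Code Z1: (two 13.5 fl oz containers = 799.2 mL) + (one 17.4 fl oz container = 515.04 mL) = 1314.24 mL.
1314.24 mL > 1 L (road limit, Code Z1) — over the limit.
Code Z5 quantity: three 1 g packs = 3 g.
3 g > 1 g (road limit, Code Z5) — over the limit.
The segregation rule (Code Z5 with Code Z7) does not apply to Code Z1 with Code Z5.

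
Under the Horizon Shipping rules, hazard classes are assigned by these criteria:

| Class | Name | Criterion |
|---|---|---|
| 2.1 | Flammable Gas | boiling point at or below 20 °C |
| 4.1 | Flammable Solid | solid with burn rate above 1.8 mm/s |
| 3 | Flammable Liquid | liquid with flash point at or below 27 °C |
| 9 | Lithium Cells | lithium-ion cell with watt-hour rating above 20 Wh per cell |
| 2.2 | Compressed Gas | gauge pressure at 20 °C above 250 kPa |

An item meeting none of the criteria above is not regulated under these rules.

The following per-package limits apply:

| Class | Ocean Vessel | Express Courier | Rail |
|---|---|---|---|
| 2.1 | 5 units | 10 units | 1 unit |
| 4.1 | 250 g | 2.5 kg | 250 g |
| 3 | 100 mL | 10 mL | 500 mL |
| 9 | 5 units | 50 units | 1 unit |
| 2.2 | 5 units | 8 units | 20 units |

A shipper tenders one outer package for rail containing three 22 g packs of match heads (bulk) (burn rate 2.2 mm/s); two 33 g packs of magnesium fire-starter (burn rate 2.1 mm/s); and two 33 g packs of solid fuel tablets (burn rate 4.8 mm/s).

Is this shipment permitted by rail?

Yes

The match heads (bulk) have burn rate 2.2 mm/s, which is > 1.8 mm/s, so they are Class 4.1 (Flammable Solid).
Burn rate 2.1 mm/s meets the Class 4.1 criterion (Flammable Solid), so the magnesium fire-starter is Class 4.1.
Burn rate 4.8 mm/s meets the Class 4.1 criterion (Flammable Solid), so the solid fuel tablets are Class 4.1.
Class 4.1 net quantity: (three 22 g packs = 66 g) + (two 33 g packs = 66 g) + (two 33 g packs = 66 g) = 198 g.
That is within the Class 4.1 rail limit of 250 g.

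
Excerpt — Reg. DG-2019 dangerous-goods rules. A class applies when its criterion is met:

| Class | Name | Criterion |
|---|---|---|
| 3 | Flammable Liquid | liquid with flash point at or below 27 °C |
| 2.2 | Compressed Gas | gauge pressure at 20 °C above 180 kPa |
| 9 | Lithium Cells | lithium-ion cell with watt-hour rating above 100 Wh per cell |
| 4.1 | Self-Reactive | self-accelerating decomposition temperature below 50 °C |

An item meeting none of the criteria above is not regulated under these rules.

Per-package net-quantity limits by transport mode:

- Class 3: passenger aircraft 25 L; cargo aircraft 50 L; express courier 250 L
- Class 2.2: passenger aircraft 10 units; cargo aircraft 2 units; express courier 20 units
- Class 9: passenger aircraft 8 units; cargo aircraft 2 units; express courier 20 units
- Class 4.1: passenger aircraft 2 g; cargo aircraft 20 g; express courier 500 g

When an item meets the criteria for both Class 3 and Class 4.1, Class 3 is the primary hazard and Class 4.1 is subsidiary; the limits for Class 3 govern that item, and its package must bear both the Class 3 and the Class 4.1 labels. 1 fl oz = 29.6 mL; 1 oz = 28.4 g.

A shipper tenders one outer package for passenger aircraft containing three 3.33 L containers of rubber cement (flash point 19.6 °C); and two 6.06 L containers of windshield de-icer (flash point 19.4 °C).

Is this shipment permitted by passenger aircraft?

With flash point 19.6 °C (≤ 27 °C), the rubber cement falls in Class 3.
Flash point 19.4 °C meets the Class 3 criterion (Flammable Liquid), so the windshield de-icer is Class 3.
Total Class 3: (three 3.33 L containers = 9.99 L) + (two 6.06 L containers = 12.12 L) = 22.11 L.
22.11 L ≤ 25 L (passenger aircraft limit, Class 3) — within limit.

Yes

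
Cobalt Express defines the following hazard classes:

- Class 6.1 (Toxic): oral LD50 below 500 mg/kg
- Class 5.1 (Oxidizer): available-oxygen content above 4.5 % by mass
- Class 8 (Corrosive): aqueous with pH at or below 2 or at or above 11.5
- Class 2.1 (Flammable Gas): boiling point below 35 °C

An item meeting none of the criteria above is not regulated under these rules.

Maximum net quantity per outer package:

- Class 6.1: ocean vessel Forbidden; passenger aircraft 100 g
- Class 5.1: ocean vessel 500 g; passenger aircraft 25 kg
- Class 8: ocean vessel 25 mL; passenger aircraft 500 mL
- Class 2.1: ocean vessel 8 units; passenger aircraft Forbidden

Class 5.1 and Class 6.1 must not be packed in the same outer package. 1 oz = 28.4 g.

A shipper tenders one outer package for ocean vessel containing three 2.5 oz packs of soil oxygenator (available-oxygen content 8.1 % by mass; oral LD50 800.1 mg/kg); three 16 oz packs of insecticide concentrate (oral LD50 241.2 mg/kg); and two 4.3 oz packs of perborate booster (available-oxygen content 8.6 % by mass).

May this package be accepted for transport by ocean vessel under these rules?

With available-oxygen content 8.1 % by mass (> 4.5 % by mass), the soil oxygenator falls in Class 5.1.
Insecticide concentrate: oral LD50 241.2 mg/kg < 500 mg/kg → Class 6.1 (Toxic).
Available-oxygen content 8.6 % by mass meets the Class 5.1 criterion (Oxidizer), so the perborate booster is Class 5.1.
Total Class 5.1: (three 2.5 oz packs = 213 g) + (two 4.3 oz packs = 244.24 g) = 457.24 g.
457.24 g is within the ocean vessel limit of 500 g for Class 5.1.
Class 6.1 quantity: three 16 oz packs = 1363.2 g.
By ocean vessel, Class 6.1 is Forbidden regardless of quantity.
Class 5.1 and Class 6.1 may not share an outer package.

No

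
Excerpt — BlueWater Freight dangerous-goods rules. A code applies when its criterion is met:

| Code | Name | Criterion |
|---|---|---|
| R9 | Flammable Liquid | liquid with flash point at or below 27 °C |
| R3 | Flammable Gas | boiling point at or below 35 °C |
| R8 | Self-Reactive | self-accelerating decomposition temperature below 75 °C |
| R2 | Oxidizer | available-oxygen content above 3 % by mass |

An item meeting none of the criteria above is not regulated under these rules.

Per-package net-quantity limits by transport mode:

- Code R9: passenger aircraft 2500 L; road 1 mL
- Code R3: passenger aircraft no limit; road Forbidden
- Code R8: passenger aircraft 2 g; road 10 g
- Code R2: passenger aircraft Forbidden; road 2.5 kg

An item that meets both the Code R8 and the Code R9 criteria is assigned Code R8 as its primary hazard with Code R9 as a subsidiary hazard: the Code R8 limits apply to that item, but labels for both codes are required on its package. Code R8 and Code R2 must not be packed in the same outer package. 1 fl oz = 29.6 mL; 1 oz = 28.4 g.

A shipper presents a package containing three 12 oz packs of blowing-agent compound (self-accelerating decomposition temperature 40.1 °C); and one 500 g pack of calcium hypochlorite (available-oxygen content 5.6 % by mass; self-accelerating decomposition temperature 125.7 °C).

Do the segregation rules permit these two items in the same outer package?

No

With self-accelerating decomposition temperature 40.1 °C (< 75 °C), the blowing-agent compound falls in Code R8.
The calcium hypochlorite has available-oxygen content 5.6 % by mass, which is > 3 % by mass, so it is Code R2 (Oxidizer).
Code R8 and Code R2 may not share an outer package.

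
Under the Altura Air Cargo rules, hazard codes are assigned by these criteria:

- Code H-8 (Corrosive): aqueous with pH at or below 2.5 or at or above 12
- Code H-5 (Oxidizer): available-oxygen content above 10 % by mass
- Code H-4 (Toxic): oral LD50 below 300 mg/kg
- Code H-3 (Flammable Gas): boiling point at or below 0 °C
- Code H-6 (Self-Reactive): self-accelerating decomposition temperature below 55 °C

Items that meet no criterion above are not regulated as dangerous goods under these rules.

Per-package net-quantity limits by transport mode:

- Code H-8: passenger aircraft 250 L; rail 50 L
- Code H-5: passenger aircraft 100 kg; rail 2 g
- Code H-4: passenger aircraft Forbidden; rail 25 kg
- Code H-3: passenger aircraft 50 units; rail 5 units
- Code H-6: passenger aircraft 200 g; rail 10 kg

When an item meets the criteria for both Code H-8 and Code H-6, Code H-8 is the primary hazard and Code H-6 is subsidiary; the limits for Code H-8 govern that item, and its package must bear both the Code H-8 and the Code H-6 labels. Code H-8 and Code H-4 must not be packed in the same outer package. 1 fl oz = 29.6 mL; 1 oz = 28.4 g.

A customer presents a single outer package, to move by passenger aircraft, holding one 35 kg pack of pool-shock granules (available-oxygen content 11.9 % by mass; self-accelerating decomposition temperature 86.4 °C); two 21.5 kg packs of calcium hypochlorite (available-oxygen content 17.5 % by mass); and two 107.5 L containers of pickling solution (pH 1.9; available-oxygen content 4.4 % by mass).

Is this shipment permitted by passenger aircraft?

With available-oxygen content 11.9 % by mass (> 10 % by mass), the pool-shock granules fall in Code H-5.
Calcium hypochlorite: available-oxygen content 17.5 % by mass > 10 % by mass → Code H-5 (Oxidizer).
pH 1.9 meets the Code H-8 criterion (Corrosive), so the pickling solution is Code H-8.
Code H-8 quantity: two 107.5 L containers = 215 L.
That is within the Code H-8 passenger aircraft limit of 250 L.
Total Code H-5: 35 kg + (two 21.5 kg packs = 43 kg) = 78 kg.
78 kg ≤ 100 kg (passenger aircraft limit, Code H-5) — within limit.
The segregation rule (Code H-8 with Code H-4) does not apply to Code H-8 with Code H-5.
Every hazard code is within its passenger aircraft limit and no segregation rule is violated.

Yes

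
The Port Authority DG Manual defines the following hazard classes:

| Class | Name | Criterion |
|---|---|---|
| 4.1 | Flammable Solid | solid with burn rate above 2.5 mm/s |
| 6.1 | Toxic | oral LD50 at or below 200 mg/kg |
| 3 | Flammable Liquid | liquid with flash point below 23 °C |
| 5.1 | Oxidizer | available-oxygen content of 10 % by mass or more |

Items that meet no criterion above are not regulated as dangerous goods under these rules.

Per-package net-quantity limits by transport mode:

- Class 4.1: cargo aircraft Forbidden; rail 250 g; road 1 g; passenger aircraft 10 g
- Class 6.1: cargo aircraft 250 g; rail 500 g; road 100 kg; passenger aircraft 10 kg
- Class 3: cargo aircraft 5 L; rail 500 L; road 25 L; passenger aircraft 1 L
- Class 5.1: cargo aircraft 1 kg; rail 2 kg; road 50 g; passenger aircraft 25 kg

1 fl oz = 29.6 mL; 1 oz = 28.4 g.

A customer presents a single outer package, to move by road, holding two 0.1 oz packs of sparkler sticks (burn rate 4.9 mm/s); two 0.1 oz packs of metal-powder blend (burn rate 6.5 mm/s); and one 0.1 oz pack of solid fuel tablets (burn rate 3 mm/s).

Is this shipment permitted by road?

With burn rate 4.9 mm/s (> 2.5 mm/s), the sparkler sticks fall in Class 4.1.
Metal-powder blend: burn rate 6.5 mm/s > 2.5 mm/s → Class 4.1 (Flammable Solid).
With burn rate 3 mm/s (> 2.5 mm/s), the solid fuel tablets fall in Class 4.1.
Total Class 4.1: (two 0.1 oz packs = 5.68 g) + (two 0.1 oz packs = 5.68 g) + (one 0.1 oz pack = 2.84 g) = 14.2 g.
14.2 g > 1 g (road limit, Class 4.1) — over the limit.

No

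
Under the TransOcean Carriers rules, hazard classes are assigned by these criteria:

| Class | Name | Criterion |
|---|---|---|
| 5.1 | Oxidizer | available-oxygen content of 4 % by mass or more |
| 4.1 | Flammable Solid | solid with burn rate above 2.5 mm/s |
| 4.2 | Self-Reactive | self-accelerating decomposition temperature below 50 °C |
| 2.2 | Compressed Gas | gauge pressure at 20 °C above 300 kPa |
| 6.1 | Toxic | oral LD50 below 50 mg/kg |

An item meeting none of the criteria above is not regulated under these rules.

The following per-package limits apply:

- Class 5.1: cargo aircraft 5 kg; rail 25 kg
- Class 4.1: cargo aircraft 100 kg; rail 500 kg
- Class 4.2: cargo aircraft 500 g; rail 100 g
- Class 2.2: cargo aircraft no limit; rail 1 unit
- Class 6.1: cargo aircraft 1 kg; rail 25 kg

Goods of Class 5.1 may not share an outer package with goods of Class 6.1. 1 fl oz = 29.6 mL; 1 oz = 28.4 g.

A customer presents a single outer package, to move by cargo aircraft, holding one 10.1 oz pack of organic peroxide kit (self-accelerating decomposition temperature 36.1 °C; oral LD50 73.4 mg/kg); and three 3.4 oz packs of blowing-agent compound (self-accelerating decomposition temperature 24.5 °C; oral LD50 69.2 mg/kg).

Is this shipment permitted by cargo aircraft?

With self-accelerating decomposition temperature 36.1 °C (< 50 °C), the organic peroxide kit falls in Class 4.2.
Blowing-agent compound: self-accelerating decomposition temperature 24.5 °C < 50 °C → Class 4.2 (Self-Reactive).
Total Class 4.2: (one 10.1 oz pack = 286.84 g) + (three 3.4 oz packs = 289.68 g) = 576.52 g.
576.52 g > 500 g (cargo aircraft limit, Class 4.2) — over the limit.

No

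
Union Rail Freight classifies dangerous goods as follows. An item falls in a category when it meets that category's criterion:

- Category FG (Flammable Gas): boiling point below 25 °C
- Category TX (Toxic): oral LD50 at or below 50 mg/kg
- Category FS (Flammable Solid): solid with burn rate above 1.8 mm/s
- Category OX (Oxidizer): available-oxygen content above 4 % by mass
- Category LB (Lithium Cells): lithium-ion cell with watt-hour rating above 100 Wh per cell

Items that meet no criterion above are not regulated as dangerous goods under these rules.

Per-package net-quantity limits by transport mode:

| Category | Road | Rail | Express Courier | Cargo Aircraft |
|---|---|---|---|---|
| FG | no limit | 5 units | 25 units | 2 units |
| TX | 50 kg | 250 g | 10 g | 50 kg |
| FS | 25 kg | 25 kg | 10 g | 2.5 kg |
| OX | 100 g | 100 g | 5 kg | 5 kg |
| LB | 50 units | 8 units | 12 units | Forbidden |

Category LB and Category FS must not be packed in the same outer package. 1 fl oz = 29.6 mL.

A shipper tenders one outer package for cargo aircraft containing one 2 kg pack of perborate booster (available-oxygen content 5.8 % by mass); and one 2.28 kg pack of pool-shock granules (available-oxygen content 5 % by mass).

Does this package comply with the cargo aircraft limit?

With available-oxygen content 5.8 % by mass (> 4 % by mass), the perborate booster falls in Category OX.
The pool-shock granules have available-oxygen content 5 % by mass, which is > 4 % by mass, so they are Category OX (Oxidizer).
Total Category OX: 2 kg + 2.28 kg = 4.28 kg.
That is within the Category OX cargo aircraft limit of 5 kg.

Yes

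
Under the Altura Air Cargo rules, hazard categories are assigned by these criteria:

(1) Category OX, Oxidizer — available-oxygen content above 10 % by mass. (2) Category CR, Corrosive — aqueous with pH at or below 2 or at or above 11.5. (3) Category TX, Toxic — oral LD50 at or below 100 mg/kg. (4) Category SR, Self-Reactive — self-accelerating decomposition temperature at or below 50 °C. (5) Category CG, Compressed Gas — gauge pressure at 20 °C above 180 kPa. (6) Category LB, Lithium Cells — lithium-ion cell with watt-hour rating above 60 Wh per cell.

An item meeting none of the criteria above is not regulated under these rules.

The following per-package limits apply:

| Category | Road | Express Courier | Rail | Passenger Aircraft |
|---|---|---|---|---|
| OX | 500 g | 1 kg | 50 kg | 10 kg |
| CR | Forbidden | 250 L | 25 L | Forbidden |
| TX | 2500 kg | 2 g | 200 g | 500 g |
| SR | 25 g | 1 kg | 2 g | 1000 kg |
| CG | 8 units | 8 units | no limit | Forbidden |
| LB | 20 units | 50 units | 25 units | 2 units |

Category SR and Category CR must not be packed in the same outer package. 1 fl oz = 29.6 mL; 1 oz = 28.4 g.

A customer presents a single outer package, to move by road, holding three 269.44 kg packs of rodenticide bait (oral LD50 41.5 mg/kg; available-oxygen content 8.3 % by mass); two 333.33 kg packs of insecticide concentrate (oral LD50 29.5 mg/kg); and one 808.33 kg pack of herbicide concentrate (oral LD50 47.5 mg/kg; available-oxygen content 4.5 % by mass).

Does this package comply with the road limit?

Yes

Oral LD50 41.5 mg/kg meets the Category TX criterion (Toxic), so the rodenticide bait is Category TX.
With oral LD50 29.5 mg/kg (≤ 100 mg/kg), the insecticide concentrate falls in Category TX.
The herbicide concentrate has oral LD50 47.5 mg/kg, which is ≤ 100 mg/kg, so it is Category TX (Toxic).
Category TX net quantity: (three 269.44 kg packs = 808.32 kg) + (two 333.33 kg packs = 666.66 kg) + 808.33 kg = 2283.31 kg.
2283.31 kg is within the road limit of 2500 kg for Category TX.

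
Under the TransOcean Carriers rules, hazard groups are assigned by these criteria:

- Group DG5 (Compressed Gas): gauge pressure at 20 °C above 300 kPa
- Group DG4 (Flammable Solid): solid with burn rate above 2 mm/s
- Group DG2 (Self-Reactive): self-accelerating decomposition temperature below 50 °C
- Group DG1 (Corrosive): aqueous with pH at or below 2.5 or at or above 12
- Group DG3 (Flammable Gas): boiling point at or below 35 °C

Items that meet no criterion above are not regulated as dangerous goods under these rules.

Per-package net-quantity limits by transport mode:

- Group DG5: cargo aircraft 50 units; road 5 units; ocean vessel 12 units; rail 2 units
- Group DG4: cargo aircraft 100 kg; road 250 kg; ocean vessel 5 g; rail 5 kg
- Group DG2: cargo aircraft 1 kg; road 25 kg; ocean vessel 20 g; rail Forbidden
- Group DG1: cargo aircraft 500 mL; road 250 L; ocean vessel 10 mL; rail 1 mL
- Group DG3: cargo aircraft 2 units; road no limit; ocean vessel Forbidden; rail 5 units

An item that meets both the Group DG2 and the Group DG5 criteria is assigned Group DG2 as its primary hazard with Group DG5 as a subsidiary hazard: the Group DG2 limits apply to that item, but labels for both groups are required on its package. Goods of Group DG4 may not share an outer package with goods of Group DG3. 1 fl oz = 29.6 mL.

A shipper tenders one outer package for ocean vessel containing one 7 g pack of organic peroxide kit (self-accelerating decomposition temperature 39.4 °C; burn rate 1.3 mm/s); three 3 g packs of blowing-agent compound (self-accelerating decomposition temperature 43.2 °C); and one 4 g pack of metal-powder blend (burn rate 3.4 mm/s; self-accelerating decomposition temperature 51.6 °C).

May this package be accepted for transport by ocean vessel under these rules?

The organic peroxide kit has self-accelerating decomposition temperature 39.4 °C, which is < 50 °C, so it is Group DG2 (Self-Reactive).
Self-accelerating decomposition temperature 43.2 °C meets the Group DG2 criterion (Self-Reactive), so the blowing-agent compound is Group DG2.
The metal-powder blend has burn rate 3.4 mm/s, which is > 2 mm/s, so it is Group DG4 (Flammable Solid).
Total Group DG2: 7 g + (three 3 g packs = 9 g) = 16 g.
16 g is within the ocean vessel limit of 20 g for Group DG2.
Group DG4 quantity: 4 g.
4 g ≤ 5 g (ocean vessel limit, Group DG4) — within limit.
The segregation rule (Group DG4 with Group DG3) does not apply to Group DG2 with Group DG4.
Every hazard group is within its ocean vessel limit and no segregation rule is violated.

Yes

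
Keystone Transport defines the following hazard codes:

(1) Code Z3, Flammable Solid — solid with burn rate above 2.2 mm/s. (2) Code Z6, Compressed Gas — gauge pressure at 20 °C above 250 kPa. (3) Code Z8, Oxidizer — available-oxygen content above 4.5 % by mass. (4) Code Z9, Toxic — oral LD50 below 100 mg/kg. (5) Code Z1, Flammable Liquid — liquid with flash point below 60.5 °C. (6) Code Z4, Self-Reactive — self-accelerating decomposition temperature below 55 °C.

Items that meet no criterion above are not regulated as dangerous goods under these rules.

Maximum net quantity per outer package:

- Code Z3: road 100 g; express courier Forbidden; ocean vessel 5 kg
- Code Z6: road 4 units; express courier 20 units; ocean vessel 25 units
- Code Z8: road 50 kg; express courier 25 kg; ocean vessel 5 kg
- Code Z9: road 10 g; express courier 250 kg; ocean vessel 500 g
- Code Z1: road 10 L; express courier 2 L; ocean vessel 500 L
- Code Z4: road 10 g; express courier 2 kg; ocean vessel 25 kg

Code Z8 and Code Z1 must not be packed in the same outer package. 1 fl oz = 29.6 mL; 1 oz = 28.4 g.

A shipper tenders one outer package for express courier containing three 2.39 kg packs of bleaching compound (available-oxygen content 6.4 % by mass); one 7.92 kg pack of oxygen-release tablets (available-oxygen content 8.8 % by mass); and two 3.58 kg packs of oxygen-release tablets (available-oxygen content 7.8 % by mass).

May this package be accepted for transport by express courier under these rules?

Yes

Bleaching compound: available-oxygen content 6.4 % by mass > 4.5 % by mass → Code Z8 (Oxidizer).
With available-oxygen content 8.8 % by mass (> 4.5 % by mass), the oxygen-release tablets fall in Code Z8.
With available-oxygen content 7.8 % by mass (> 4.5 % by mass), the oxygen-release tablets fall in Code Z8.
Code Z8 net quantity: (three 2.39 kg packs = 7.17 kg) + 7.92 kg + (two 3.58 kg packs = 7.16 kg) = 22.25 kg.
22.25 kg ≤ 25 kg (express courier limit, Code Z8) — within limit.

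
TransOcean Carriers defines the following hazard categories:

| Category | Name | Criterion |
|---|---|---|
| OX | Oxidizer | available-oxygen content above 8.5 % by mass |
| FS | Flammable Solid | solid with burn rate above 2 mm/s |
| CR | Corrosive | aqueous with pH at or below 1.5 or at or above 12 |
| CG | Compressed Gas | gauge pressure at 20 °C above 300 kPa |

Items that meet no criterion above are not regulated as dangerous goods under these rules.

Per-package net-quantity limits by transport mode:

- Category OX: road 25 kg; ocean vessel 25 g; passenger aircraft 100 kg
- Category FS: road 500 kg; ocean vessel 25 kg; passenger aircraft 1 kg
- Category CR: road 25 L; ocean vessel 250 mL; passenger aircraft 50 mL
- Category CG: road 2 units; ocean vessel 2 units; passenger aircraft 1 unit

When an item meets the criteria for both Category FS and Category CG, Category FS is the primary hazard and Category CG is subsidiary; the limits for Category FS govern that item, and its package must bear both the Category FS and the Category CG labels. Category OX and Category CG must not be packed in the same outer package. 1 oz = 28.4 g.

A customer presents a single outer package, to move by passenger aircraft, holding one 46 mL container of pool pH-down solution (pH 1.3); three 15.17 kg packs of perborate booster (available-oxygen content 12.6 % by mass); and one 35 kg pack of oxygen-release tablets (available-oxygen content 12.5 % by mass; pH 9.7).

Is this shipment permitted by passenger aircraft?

Pool pH-down solution: pH 1.3 ≤ 1.5 → Category CR (Corrosive).
Perborate booster: available-oxygen content 12.6 % by mass > 8.5 % by mass → Category OX (Oxidizer).
Available-oxygen content 12.5 % by mass meets the Category OX criterion (Oxidizer), so the oxygen-release tablets are Category OX.
Total Category OX: (three 15.17 kg packs = 45.51 kg) + 35 kg = 80.51 kg.
80.51 kg is within the passenger aircraft limit of 100 kg for Category OX.
Category CR quantity: 46 mL.
46 mL ≤ 50 mL (passenger aircraft limit, Category CR) — within limit.
The segregation rule (Category OX with Category CG) does not apply to Category OX with Category CR.
Every hazard category is within its passenger aircraft limit and no segregation rule is violated.

Yes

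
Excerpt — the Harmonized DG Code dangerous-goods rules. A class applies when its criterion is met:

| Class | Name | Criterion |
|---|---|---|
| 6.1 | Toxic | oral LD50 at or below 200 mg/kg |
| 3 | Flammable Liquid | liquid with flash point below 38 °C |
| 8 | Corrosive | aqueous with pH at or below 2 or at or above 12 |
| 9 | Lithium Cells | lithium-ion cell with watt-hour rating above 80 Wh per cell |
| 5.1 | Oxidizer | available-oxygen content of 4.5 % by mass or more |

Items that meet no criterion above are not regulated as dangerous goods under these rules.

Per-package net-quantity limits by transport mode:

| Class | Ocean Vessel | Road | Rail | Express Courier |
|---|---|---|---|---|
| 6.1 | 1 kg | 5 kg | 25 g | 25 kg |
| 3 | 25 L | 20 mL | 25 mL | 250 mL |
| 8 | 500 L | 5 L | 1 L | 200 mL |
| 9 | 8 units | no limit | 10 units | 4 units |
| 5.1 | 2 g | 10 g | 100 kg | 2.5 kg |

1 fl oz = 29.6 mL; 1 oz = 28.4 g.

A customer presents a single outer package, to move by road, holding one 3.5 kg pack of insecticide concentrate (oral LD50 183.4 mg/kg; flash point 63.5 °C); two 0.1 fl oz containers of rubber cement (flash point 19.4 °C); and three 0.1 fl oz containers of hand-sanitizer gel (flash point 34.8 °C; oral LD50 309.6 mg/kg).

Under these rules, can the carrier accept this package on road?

Yes

With oral LD50 183.4 mg/kg (≤ 200 mg/kg), the insecticide concentrate falls in Class 6.1.
The rubber cement has flash point 19.4 °C, which is < 38 °C, so it is Class 3 (Flammable Liquid).
Hand-sanitizer gel: flash point 34.8 °C < 38 °C → Class 3 (Flammable Liquid).
Class 6.1 quantity: 3.5 kg.
3.5 kg is within the road limit of 5 kg for Class 6.1.
Class 3 net quantity: (two 0.1 fl oz containers = 5.92 mL) + (three 0.1 fl oz containers = 8.88 mL) = 14.8 mL.
14.8 mL ≤ 20 mL (road limit, Class 3) — within limit.
Every hazard class is within its road limit and no segregation rule is violated.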